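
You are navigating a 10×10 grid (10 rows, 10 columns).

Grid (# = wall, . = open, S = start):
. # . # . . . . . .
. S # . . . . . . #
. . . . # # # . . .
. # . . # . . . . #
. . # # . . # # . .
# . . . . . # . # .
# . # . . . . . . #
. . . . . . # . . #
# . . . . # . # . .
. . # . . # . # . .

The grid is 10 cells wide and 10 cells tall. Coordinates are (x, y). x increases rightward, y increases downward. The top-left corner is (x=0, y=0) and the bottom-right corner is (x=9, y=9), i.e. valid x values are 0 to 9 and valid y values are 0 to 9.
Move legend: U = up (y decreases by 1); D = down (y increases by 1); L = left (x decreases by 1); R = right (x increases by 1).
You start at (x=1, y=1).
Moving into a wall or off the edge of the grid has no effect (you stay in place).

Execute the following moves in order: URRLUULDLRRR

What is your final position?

Answer: Final position: (x=1, y=1)

Derivation:
Start: (x=1, y=1)
  U (up): blocked, stay at (x=1, y=1)
  R (right): blocked, stay at (x=1, y=1)
  R (right): blocked, stay at (x=1, y=1)
  L (left): (x=1, y=1) -> (x=0, y=1)
  U (up): (x=0, y=1) -> (x=0, y=0)
  U (up): blocked, stay at (x=0, y=0)
  L (left): blocked, stay at (x=0, y=0)
  D (down): (x=0, y=0) -> (x=0, y=1)
  L (left): blocked, stay at (x=0, y=1)
  R (right): (x=0, y=1) -> (x=1, y=1)
  R (right): blocked, stay at (x=1, y=1)
  R (right): blocked, stay at (x=1, y=1)
Final: (x=1, y=1)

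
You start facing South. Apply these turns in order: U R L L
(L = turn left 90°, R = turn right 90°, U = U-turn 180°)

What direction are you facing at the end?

Answer: Final heading: West

Derivation:
Start: South
  U (U-turn (180°)) -> North
  R (right (90° clockwise)) -> East
  L (left (90° counter-clockwise)) -> North
  L (left (90° counter-clockwise)) -> West
Final: West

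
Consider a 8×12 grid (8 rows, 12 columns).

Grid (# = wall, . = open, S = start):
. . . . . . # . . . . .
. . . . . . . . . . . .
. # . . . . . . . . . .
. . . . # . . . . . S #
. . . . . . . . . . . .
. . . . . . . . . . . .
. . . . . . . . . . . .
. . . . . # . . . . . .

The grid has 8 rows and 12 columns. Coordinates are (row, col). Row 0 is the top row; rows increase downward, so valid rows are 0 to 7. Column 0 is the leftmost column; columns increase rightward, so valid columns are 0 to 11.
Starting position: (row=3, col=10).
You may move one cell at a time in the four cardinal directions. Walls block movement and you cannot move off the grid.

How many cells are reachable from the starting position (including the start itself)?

Answer: Reachable cells: 91

Derivation:
BFS flood-fill from (row=3, col=10):
  Distance 0: (row=3, col=10)
  Distance 1: (row=2, col=10), (row=3, col=9), (row=4, col=10)
  Distance 2: (row=1, col=10), (row=2, col=9), (row=2, col=11), (row=3, col=8), (row=4, col=9), (row=4, col=11), (row=5, col=10)
  Distance 3: (row=0, col=10), (row=1, col=9), (row=1, col=11), (row=2, col=8), (row=3, col=7), (row=4, col=8), (row=5, col=9), (row=5, col=11), (row=6, col=10)
  Distance 4: (row=0, col=9), (row=0, col=11), (row=1, col=8), (row=2, col=7), (row=3, col=6), (row=4, col=7), (row=5, col=8), (row=6, col=9), (row=6, col=11), (row=7, col=10)
  Distance 5: (row=0, col=8), (row=1, col=7), (row=2, col=6), (row=3, col=5), (row=4, col=6), (row=5, col=7), (row=6, col=8), (row=7, col=9), (row=7, col=11)
  Distance 6: (row=0, col=7), (row=1, col=6), (row=2, col=5), (row=4, col=5), (row=5, col=6), (row=6, col=7), (row=7, col=8)
  Distance 7: (row=1, col=5), (row=2, col=4), (row=4, col=4), (row=5, col=5), (row=6, col=6), (row=7, col=7)
  Distance 8: (row=0, col=5), (row=1, col=4), (row=2, col=3), (row=4, col=3), (row=5, col=4), (row=6, col=5), (row=7, col=6)
  Distance 9: (row=0, col=4), (row=1, col=3), (row=2, col=2), (row=3, col=3), (row=4, col=2), (row=5, col=3), (row=6, col=4)
  Distance 10: (row=0, col=3), (row=1, col=2), (row=3, col=2), (row=4, col=1), (row=5, col=2), (row=6, col=3), (row=7, col=4)
  Distance 11: (row=0, col=2), (row=1, col=1), (row=3, col=1), (row=4, col=0), (row=5, col=1), (row=6, col=2), (row=7, col=3)
  Distance 12: (row=0, col=1), (row=1, col=0), (row=3, col=0), (row=5, col=0), (row=6, col=1), (row=7, col=2)
  Distance 13: (row=0, col=0), (row=2, col=0), (row=6, col=0), (row=7, col=1)
  Distance 14: (row=7, col=0)
Total reachable: 91 (grid has 91 open cells total)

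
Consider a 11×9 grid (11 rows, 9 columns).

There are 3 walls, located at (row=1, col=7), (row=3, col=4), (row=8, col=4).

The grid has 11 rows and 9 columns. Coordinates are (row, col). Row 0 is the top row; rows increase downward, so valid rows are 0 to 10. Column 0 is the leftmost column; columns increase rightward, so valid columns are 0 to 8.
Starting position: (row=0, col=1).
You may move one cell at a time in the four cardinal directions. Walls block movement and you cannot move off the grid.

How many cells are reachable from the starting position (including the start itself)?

Answer: Reachable cells: 96

Derivation:
BFS flood-fill from (row=0, col=1):
  Distance 0: (row=0, col=1)
  Distance 1: (row=0, col=0), (row=0, col=2), (row=1, col=1)
  Distance 2: (row=0, col=3), (row=1, col=0), (row=1, col=2), (row=2, col=1)
  Distance 3: (row=0, col=4), (row=1, col=3), (row=2, col=0), (row=2, col=2), (row=3, col=1)
  Distance 4: (row=0, col=5), (row=1, col=4), (row=2, col=3), (row=3, col=0), (row=3, col=2), (row=4, col=1)
  Distance 5: (row=0, col=6), (row=1, col=5), (row=2, col=4), (row=3, col=3), (row=4, col=0), (row=4, col=2), (row=5, col=1)
  Distance 6: (row=0, col=7), (row=1, col=6), (row=2, col=5), (row=4, col=3), (row=5, col=0), (row=5, col=2), (row=6, col=1)
  Distance 7: (row=0, col=8), (row=2, col=6), (row=3, col=5), (row=4, col=4), (row=5, col=3), (row=6, col=0), (row=6, col=2), (row=7, col=1)
  Distance 8: (row=1, col=8), (row=2, col=7), (row=3, col=6), (row=4, col=5), (row=5, col=4), (row=6, col=3), (row=7, col=0), (row=7, col=2), (row=8, col=1)
  Distance 9: (row=2, col=8), (row=3, col=7), (row=4, col=6), (row=5, col=5), (row=6, col=4), (row=7, col=3), (row=8, col=0), (row=8, col=2), (row=9, col=1)
  Distance 10: (row=3, col=8), (row=4, col=7), (row=5, col=6), (row=6, col=5), (row=7, col=4), (row=8, col=3), (row=9, col=0), (row=9, col=2), (row=10, col=1)
  Distance 11: (row=4, col=8), (row=5, col=7), (row=6, col=6), (row=7, col=5), (row=9, col=3), (row=10, col=0), (row=10, col=2)
  Distance 12: (row=5, col=8), (row=6, col=7), (row=7, col=6), (row=8, col=5), (row=9, col=4), (row=10, col=3)
  Distance 13: (row=6, col=8), (row=7, col=7), (row=8, col=6), (row=9, col=5), (row=10, col=4)
  Distance 14: (row=7, col=8), (row=8, col=7), (row=9, col=6), (row=10, col=5)
  Distance 15: (row=8, col=8), (row=9, col=7), (row=10, col=6)
  Distance 16: (row=9, col=8), (row=10, col=7)
  Distance 17: (row=10, col=8)
Total reachable: 96 (grid has 96 open cells total)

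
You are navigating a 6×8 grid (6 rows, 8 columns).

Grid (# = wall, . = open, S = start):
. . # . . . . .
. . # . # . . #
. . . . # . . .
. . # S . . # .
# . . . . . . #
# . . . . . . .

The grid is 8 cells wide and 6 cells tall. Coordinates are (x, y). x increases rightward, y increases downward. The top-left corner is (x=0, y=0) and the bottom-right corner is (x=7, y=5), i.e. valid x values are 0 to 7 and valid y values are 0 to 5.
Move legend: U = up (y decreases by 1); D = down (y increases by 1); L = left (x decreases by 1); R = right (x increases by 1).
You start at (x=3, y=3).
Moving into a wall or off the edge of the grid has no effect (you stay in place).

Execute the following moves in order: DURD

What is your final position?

Answer: Final position: (x=4, y=4)

Derivation:
Start: (x=3, y=3)
  D (down): (x=3, y=3) -> (x=3, y=4)
  U (up): (x=3, y=4) -> (x=3, y=3)
  R (right): (x=3, y=3) -> (x=4, y=3)
  D (down): (x=4, y=3) -> (x=4, y=4)
Final: (x=4, y=4)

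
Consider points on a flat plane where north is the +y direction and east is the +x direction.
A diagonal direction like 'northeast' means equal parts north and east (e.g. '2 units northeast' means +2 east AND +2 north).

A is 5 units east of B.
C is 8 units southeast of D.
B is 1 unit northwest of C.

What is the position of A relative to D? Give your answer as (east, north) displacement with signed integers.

Answer: A is at (east=12, north=-7) relative to D.

Derivation:
Place D at the origin (east=0, north=0).
  C is 8 units southeast of D: delta (east=+8, north=-8); C at (east=8, north=-8).
  B is 1 unit northwest of C: delta (east=-1, north=+1); B at (east=7, north=-7).
  A is 5 units east of B: delta (east=+5, north=+0); A at (east=12, north=-7).
Therefore A relative to D: (east=12, north=-7).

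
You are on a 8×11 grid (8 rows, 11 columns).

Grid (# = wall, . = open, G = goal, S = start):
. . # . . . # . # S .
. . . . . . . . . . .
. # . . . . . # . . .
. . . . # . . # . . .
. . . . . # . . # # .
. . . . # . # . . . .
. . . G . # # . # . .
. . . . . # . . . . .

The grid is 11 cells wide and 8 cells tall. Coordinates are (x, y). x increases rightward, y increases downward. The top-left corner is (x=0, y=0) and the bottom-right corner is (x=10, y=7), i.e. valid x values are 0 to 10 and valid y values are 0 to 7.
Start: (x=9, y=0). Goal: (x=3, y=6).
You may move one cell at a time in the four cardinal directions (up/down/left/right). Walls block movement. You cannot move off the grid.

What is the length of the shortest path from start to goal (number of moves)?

Answer: Shortest path length: 12

Derivation:
BFS from (x=9, y=0) until reaching (x=3, y=6):
  Distance 0: (x=9, y=0)
  Distance 1: (x=10, y=0), (x=9, y=1)
  Distance 2: (x=8, y=1), (x=10, y=1), (x=9, y=2)
  Distance 3: (x=7, y=1), (x=8, y=2), (x=10, y=2), (x=9, y=3)
  Distance 4: (x=7, y=0), (x=6, y=1), (x=8, y=3), (x=10, y=3)
  Distance 5: (x=5, y=1), (x=6, y=2), (x=10, y=4)
  Distance 6: (x=5, y=0), (x=4, y=1), (x=5, y=2), (x=6, y=3), (x=10, y=5)
  Distance 7: (x=4, y=0), (x=3, y=1), (x=4, y=2), (x=5, y=3), (x=6, y=4), (x=9, y=5), (x=10, y=6)
  Distance 8: (x=3, y=0), (x=2, y=1), (x=3, y=2), (x=7, y=4), (x=8, y=5), (x=9, y=6), (x=10, y=7)
  Distance 9: (x=1, y=1), (x=2, y=2), (x=3, y=3), (x=7, y=5), (x=9, y=7)
  Distance 10: (x=1, y=0), (x=0, y=1), (x=2, y=3), (x=3, y=4), (x=7, y=6), (x=8, y=7)
  Distance 11: (x=0, y=0), (x=0, y=2), (x=1, y=3), (x=2, y=4), (x=4, y=4), (x=3, y=5), (x=7, y=7)
  Distance 12: (x=0, y=3), (x=1, y=4), (x=2, y=5), (x=3, y=6), (x=6, y=7)  <- goal reached here
One shortest path (12 moves): (x=9, y=0) -> (x=9, y=1) -> (x=8, y=1) -> (x=7, y=1) -> (x=6, y=1) -> (x=5, y=1) -> (x=4, y=1) -> (x=3, y=1) -> (x=3, y=2) -> (x=3, y=3) -> (x=3, y=4) -> (x=3, y=5) -> (x=3, y=6)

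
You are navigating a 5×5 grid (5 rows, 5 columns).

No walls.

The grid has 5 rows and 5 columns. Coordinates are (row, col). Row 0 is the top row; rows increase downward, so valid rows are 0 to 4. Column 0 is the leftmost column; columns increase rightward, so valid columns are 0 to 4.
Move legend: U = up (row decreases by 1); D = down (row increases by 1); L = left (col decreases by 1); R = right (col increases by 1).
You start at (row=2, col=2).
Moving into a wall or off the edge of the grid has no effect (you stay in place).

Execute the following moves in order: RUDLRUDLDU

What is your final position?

Answer: Final position: (row=2, col=2)

Derivation:
Start: (row=2, col=2)
  R (right): (row=2, col=2) -> (row=2, col=3)
  U (up): (row=2, col=3) -> (row=1, col=3)
  D (down): (row=1, col=3) -> (row=2, col=3)
  L (left): (row=2, col=3) -> (row=2, col=2)
  R (right): (row=2, col=2) -> (row=2, col=3)
  U (up): (row=2, col=3) -> (row=1, col=3)
  D (down): (row=1, col=3) -> (row=2, col=3)
  L (left): (row=2, col=3) -> (row=2, col=2)
  D (down): (row=2, col=2) -> (row=3, col=2)
  U (up): (row=3, col=2) -> (row=2, col=2)
Final: (row=2, col=2)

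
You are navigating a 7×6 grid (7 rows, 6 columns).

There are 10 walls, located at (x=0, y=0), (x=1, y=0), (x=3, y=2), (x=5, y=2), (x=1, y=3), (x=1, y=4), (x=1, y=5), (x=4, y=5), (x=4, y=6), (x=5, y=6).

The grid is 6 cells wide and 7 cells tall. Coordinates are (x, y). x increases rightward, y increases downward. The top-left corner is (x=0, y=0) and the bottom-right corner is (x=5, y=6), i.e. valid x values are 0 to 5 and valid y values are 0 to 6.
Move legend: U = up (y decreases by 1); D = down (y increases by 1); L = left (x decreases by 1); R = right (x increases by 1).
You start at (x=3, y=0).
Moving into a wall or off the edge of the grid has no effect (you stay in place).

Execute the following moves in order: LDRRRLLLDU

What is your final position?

Start: (x=3, y=0)
  L (left): (x=3, y=0) -> (x=2, y=0)
  D (down): (x=2, y=0) -> (x=2, y=1)
  R (right): (x=2, y=1) -> (x=3, y=1)
  R (right): (x=3, y=1) -> (x=4, y=1)
  R (right): (x=4, y=1) -> (x=5, y=1)
  L (left): (x=5, y=1) -> (x=4, y=1)
  L (left): (x=4, y=1) -> (x=3, y=1)
  L (left): (x=3, y=1) -> (x=2, y=1)
  D (down): (x=2, y=1) -> (x=2, y=2)
  U (up): (x=2, y=2) -> (x=2, y=1)
Final: (x=2, y=1)

Answer: Final position: (x=2, y=1)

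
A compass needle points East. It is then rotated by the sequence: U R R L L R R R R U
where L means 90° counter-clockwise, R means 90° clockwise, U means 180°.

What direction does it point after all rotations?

Start: East
  U (U-turn (180°)) -> West
  R (right (90° clockwise)) -> North
  R (right (90° clockwise)) -> East
  L (left (90° counter-clockwise)) -> North
  L (left (90° counter-clockwise)) -> West
  R (right (90° clockwise)) -> North
  R (right (90° clockwise)) -> East
  R (right (90° clockwise)) -> South
  R (right (90° clockwise)) -> West
  U (U-turn (180°)) -> East
Final: East

Answer: Final heading: East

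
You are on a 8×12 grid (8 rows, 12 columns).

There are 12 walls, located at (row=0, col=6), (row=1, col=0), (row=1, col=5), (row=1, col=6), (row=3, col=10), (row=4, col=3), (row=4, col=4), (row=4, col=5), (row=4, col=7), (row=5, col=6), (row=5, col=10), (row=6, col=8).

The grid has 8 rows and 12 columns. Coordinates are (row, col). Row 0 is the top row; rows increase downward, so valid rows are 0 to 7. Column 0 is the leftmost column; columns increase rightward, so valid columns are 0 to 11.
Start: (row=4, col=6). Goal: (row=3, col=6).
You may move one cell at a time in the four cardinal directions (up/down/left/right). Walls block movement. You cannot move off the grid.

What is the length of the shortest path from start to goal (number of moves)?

Answer: Shortest path length: 1

Derivation:
BFS from (row=4, col=6) until reaching (row=3, col=6):
  Distance 0: (row=4, col=6)
  Distance 1: (row=3, col=6)  <- goal reached here
One shortest path (1 moves): (row=4, col=6) -> (row=3, col=6)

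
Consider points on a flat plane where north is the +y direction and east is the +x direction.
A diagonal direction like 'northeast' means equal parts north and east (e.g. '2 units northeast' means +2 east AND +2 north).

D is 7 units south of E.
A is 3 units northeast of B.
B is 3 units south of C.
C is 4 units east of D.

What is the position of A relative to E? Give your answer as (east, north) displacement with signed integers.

Place E at the origin (east=0, north=0).
  D is 7 units south of E: delta (east=+0, north=-7); D at (east=0, north=-7).
  C is 4 units east of D: delta (east=+4, north=+0); C at (east=4, north=-7).
  B is 3 units south of C: delta (east=+0, north=-3); B at (east=4, north=-10).
  A is 3 units northeast of B: delta (east=+3, north=+3); A at (east=7, north=-7).
Therefore A relative to E: (east=7, north=-7).

Answer: A is at (east=7, north=-7) relative to E.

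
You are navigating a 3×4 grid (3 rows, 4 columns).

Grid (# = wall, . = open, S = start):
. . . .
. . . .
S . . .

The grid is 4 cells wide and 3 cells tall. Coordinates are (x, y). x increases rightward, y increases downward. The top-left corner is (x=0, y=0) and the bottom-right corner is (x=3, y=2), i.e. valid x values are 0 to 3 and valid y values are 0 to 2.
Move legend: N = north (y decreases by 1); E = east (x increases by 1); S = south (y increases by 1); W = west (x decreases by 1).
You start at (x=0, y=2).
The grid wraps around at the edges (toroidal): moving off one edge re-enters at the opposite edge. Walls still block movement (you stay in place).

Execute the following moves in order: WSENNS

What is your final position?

Start: (x=0, y=2)
  W (west): (x=0, y=2) -> (x=3, y=2)
  S (south): (x=3, y=2) -> (x=3, y=0)
  E (east): (x=3, y=0) -> (x=0, y=0)
  N (north): (x=0, y=0) -> (x=0, y=2)
  N (north): (x=0, y=2) -> (x=0, y=1)
  S (south): (x=0, y=1) -> (x=0, y=2)
Final: (x=0, y=2)

Answer: Final position: (x=0, y=2)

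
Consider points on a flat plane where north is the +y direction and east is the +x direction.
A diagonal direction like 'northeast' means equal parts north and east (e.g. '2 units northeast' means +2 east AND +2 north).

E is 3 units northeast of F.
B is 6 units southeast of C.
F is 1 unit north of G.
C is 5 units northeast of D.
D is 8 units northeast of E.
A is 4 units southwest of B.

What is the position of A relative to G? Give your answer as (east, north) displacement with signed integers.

Place G at the origin (east=0, north=0).
  F is 1 unit north of G: delta (east=+0, north=+1); F at (east=0, north=1).
  E is 3 units northeast of F: delta (east=+3, north=+3); E at (east=3, north=4).
  D is 8 units northeast of E: delta (east=+8, north=+8); D at (east=11, north=12).
  C is 5 units northeast of D: delta (east=+5, north=+5); C at (east=16, north=17).
  B is 6 units southeast of C: delta (east=+6, north=-6); B at (east=22, north=11).
  A is 4 units southwest of B: delta (east=-4, north=-4); A at (east=18, north=7).
Therefore A relative to G: (east=18, north=7).

Answer: A is at (east=18, north=7) relative to G.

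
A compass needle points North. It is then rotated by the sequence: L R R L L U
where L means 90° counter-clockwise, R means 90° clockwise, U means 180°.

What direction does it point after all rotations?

Answer: Final heading: East

Derivation:
Start: North
  L (left (90° counter-clockwise)) -> West
  R (right (90° clockwise)) -> North
  R (right (90° clockwise)) -> East
  L (left (90° counter-clockwise)) -> North
  L (left (90° counter-clockwise)) -> West
  U (U-turn (180°)) -> East
Final: East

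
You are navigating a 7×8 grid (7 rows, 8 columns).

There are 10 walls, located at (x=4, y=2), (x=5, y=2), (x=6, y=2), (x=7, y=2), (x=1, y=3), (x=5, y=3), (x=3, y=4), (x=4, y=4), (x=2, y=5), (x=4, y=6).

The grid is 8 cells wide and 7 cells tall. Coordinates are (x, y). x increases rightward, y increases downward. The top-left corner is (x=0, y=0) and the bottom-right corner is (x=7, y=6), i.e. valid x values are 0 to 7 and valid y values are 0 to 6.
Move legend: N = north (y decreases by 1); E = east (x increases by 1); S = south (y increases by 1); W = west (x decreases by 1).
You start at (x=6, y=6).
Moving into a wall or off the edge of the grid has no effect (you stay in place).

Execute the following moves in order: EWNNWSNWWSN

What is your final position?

Start: (x=6, y=6)
  E (east): (x=6, y=6) -> (x=7, y=6)
  W (west): (x=7, y=6) -> (x=6, y=6)
  N (north): (x=6, y=6) -> (x=6, y=5)
  N (north): (x=6, y=5) -> (x=6, y=4)
  W (west): (x=6, y=4) -> (x=5, y=4)
  S (south): (x=5, y=4) -> (x=5, y=5)
  N (north): (x=5, y=5) -> (x=5, y=4)
  W (west): blocked, stay at (x=5, y=4)
  W (west): blocked, stay at (x=5, y=4)
  S (south): (x=5, y=4) -> (x=5, y=5)
  N (north): (x=5, y=5) -> (x=5, y=4)
Final: (x=5, y=4)

Answer: Final position: (x=5, y=4)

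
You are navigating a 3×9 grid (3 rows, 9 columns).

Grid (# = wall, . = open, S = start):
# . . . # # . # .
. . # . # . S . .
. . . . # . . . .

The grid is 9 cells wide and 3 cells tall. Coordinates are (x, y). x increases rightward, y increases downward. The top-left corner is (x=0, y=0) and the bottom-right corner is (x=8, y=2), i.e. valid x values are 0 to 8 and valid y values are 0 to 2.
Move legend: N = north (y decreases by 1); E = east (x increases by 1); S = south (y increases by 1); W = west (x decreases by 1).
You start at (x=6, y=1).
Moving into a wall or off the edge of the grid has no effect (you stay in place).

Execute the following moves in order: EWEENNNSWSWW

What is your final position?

Start: (x=6, y=1)
  E (east): (x=6, y=1) -> (x=7, y=1)
  W (west): (x=7, y=1) -> (x=6, y=1)
  E (east): (x=6, y=1) -> (x=7, y=1)
  E (east): (x=7, y=1) -> (x=8, y=1)
  N (north): (x=8, y=1) -> (x=8, y=0)
  N (north): blocked, stay at (x=8, y=0)
  N (north): blocked, stay at (x=8, y=0)
  S (south): (x=8, y=0) -> (x=8, y=1)
  W (west): (x=8, y=1) -> (x=7, y=1)
  S (south): (x=7, y=1) -> (x=7, y=2)
  W (west): (x=7, y=2) -> (x=6, y=2)
  W (west): (x=6, y=2) -> (x=5, y=2)
Final: (x=5, y=2)

Answer: Final position: (x=5, y=2)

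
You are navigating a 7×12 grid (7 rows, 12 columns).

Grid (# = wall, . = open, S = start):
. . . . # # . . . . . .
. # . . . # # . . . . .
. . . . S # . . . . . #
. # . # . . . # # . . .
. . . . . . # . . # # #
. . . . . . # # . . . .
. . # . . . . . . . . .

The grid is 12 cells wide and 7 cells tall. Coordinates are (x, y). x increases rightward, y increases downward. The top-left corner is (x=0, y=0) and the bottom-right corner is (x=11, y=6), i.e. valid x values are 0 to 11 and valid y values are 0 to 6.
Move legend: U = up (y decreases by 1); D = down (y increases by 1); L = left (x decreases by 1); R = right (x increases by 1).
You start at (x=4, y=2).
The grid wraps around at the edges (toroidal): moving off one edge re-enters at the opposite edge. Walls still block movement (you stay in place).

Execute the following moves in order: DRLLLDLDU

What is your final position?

Start: (x=4, y=2)
  D (down): (x=4, y=2) -> (x=4, y=3)
  R (right): (x=4, y=3) -> (x=5, y=3)
  L (left): (x=5, y=3) -> (x=4, y=3)
  L (left): blocked, stay at (x=4, y=3)
  L (left): blocked, stay at (x=4, y=3)
  D (down): (x=4, y=3) -> (x=4, y=4)
  L (left): (x=4, y=4) -> (x=3, y=4)
  D (down): (x=3, y=4) -> (x=3, y=5)
  U (up): (x=3, y=5) -> (x=3, y=4)
Final: (x=3, y=4)

Answer: Final position: (x=3, y=4)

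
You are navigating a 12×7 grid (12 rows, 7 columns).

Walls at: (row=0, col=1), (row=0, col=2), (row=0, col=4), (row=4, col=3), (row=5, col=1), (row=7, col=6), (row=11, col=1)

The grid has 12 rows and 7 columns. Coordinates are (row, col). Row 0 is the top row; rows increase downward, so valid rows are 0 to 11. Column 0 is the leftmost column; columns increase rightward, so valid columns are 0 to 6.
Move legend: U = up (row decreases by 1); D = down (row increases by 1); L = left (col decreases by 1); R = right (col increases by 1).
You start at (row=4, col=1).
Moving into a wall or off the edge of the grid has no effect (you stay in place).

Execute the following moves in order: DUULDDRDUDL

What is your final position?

Start: (row=4, col=1)
  D (down): blocked, stay at (row=4, col=1)
  U (up): (row=4, col=1) -> (row=3, col=1)
  U (up): (row=3, col=1) -> (row=2, col=1)
  L (left): (row=2, col=1) -> (row=2, col=0)
  D (down): (row=2, col=0) -> (row=3, col=0)
  D (down): (row=3, col=0) -> (row=4, col=0)
  R (right): (row=4, col=0) -> (row=4, col=1)
  D (down): blocked, stay at (row=4, col=1)
  U (up): (row=4, col=1) -> (row=3, col=1)
  D (down): (row=3, col=1) -> (row=4, col=1)
  L (left): (row=4, col=1) -> (row=4, col=0)
Final: (row=4, col=0)

Answer: Final position: (row=4, col=0)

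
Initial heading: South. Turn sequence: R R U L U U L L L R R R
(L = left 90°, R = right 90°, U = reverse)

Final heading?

Start: South
  R (right (90° clockwise)) -> West
  R (right (90° clockwise)) -> North
  U (U-turn (180°)) -> South
  L (left (90° counter-clockwise)) -> East
  U (U-turn (180°)) -> West
  U (U-turn (180°)) -> East
  L (left (90° counter-clockwise)) -> North
  L (left (90° counter-clockwise)) -> West
  L (left (90° counter-clockwise)) -> South
  R (right (90° clockwise)) -> West
  R (right (90° clockwise)) -> North
  R (right (90° clockwise)) -> East
Final: East

Answer: Final heading: East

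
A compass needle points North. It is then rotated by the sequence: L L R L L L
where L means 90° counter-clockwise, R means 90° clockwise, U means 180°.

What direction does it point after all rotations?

Answer: Final heading: North

Derivation:
Start: North
  L (left (90° counter-clockwise)) -> West
  L (left (90° counter-clockwise)) -> South
  R (right (90° clockwise)) -> West
  L (left (90° counter-clockwise)) -> South
  L (left (90° counter-clockwise)) -> East
  L (left (90° counter-clockwise)) -> North
Final: North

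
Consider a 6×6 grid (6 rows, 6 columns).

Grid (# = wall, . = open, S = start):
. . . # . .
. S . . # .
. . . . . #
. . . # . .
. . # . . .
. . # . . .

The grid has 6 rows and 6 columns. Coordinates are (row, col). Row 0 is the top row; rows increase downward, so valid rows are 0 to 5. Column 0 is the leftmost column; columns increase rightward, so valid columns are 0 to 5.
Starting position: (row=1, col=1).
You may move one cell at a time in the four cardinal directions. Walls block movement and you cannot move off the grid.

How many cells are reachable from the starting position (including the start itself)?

Answer: Reachable cells: 27

Derivation:
BFS flood-fill from (row=1, col=1):
  Distance 0: (row=1, col=1)
  Distance 1: (row=0, col=1), (row=1, col=0), (row=1, col=2), (row=2, col=1)
  Distance 2: (row=0, col=0), (row=0, col=2), (row=1, col=3), (row=2, col=0), (row=2, col=2), (row=3, col=1)
  Distance 3: (row=2, col=3), (row=3, col=0), (row=3, col=2), (row=4, col=1)
  Distance 4: (row=2, col=4), (row=4, col=0), (row=5, col=1)
  Distance 5: (row=3, col=4), (row=5, col=0)
  Distance 6: (row=3, col=5), (row=4, col=4)
  Distance 7: (row=4, col=3), (row=4, col=5), (row=5, col=4)
  Distance 8: (row=5, col=3), (row=5, col=5)
Total reachable: 27 (grid has 30 open cells total)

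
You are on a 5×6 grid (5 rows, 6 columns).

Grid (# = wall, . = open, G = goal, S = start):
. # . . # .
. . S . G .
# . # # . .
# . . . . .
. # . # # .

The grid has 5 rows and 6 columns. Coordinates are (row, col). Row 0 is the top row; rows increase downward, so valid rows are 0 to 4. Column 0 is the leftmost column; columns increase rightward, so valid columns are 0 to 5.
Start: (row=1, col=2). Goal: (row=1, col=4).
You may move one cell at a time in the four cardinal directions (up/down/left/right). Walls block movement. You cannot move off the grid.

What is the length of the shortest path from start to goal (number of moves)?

BFS from (row=1, col=2) until reaching (row=1, col=4):
  Distance 0: (row=1, col=2)
  Distance 1: (row=0, col=2), (row=1, col=1), (row=1, col=3)
  Distance 2: (row=0, col=3), (row=1, col=0), (row=1, col=4), (row=2, col=1)  <- goal reached here
One shortest path (2 moves): (row=1, col=2) -> (row=1, col=3) -> (row=1, col=4)

Answer: Shortest path length: 2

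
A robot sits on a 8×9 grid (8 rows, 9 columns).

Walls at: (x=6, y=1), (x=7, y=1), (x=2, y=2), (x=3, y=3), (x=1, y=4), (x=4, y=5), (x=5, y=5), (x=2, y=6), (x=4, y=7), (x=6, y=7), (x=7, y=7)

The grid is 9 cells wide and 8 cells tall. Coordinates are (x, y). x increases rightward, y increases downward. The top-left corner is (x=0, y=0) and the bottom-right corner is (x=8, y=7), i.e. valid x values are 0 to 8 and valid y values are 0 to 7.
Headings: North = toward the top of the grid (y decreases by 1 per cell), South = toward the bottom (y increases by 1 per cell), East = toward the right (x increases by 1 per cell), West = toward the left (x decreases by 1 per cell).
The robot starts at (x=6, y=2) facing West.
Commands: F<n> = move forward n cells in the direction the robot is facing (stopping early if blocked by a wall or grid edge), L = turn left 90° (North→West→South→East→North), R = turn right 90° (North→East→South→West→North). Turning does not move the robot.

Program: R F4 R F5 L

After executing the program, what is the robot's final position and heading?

Start: (x=6, y=2), facing West
  R: turn right, now facing North
  F4: move forward 0/4 (blocked), now at (x=6, y=2)
  R: turn right, now facing East
  F5: move forward 2/5 (blocked), now at (x=8, y=2)
  L: turn left, now facing North
Final: (x=8, y=2), facing North

Answer: Final position: (x=8, y=2), facing North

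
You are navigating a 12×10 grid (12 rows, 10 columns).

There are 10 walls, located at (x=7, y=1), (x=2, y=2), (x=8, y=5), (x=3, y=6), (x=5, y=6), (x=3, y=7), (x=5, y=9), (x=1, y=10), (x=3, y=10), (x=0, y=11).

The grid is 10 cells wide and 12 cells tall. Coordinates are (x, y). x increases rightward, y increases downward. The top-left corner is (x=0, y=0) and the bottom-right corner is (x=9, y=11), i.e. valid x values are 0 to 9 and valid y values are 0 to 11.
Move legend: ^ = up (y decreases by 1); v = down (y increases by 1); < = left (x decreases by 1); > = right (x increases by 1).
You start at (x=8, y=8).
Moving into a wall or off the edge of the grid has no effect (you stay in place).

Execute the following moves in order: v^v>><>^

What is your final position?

Start: (x=8, y=8)
  v (down): (x=8, y=8) -> (x=8, y=9)
  ^ (up): (x=8, y=9) -> (x=8, y=8)
  v (down): (x=8, y=8) -> (x=8, y=9)
  > (right): (x=8, y=9) -> (x=9, y=9)
  > (right): blocked, stay at (x=9, y=9)
  < (left): (x=9, y=9) -> (x=8, y=9)
  > (right): (x=8, y=9) -> (x=9, y=9)
  ^ (up): (x=9, y=9) -> (x=9, y=8)
Final: (x=9, y=8)

Answer: Final position: (x=9, y=8)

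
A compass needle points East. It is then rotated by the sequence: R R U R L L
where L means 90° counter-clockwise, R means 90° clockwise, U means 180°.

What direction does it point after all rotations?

Answer: Final heading: North

Derivation:
Start: East
  R (right (90° clockwise)) -> South
  R (right (90° clockwise)) -> West
  U (U-turn (180°)) -> East
  R (right (90° clockwise)) -> South
  L (left (90° counter-clockwise)) -> East
  L (left (90° counter-clockwise)) -> North
Final: North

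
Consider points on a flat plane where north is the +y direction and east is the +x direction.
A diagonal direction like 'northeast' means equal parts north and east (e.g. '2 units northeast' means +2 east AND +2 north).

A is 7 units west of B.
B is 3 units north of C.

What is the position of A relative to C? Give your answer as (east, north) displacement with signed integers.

Place C at the origin (east=0, north=0).
  B is 3 units north of C: delta (east=+0, north=+3); B at (east=0, north=3).
  A is 7 units west of B: delta (east=-7, north=+0); A at (east=-7, north=3).
Therefore A relative to C: (east=-7, north=3).

Answer: A is at (east=-7, north=3) relative to C.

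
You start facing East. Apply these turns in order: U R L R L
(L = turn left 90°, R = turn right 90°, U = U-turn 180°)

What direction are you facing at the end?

Start: East
  U (U-turn (180°)) -> West
  R (right (90° clockwise)) -> North
  L (left (90° counter-clockwise)) -> West
  R (right (90° clockwise)) -> North
  L (left (90° counter-clockwise)) -> West
Final: West

Answer: Final heading: West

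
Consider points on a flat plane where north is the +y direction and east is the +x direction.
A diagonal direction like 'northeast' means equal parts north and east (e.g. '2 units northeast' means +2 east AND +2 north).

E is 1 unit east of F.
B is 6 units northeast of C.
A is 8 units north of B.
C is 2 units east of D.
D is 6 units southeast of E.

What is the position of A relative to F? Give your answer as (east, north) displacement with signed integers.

Answer: A is at (east=15, north=8) relative to F.

Derivation:
Place F at the origin (east=0, north=0).
  E is 1 unit east of F: delta (east=+1, north=+0); E at (east=1, north=0).
  D is 6 units southeast of E: delta (east=+6, north=-6); D at (east=7, north=-6).
  C is 2 units east of D: delta (east=+2, north=+0); C at (east=9, north=-6).
  B is 6 units northeast of C: delta (east=+6, north=+6); B at (east=15, north=0).
  A is 8 units north of B: delta (east=+0, north=+8); A at (east=15, north=8).
Therefore A relative to F: (east=15, north=8).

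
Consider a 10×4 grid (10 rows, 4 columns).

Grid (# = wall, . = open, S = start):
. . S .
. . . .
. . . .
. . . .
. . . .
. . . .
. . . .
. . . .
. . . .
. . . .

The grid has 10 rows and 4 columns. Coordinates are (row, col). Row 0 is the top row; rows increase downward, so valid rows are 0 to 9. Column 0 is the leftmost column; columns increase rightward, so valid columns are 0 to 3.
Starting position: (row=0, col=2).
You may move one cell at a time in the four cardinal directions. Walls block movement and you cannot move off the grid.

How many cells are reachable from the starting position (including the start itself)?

BFS flood-fill from (row=0, col=2):
  Distance 0: (row=0, col=2)
  Distance 1: (row=0, col=1), (row=0, col=3), (row=1, col=2)
  Distance 2: (row=0, col=0), (row=1, col=1), (row=1, col=3), (row=2, col=2)
  Distance 3: (row=1, col=0), (row=2, col=1), (row=2, col=3), (row=3, col=2)
  Distance 4: (row=2, col=0), (row=3, col=1), (row=3, col=3), (row=4, col=2)
  Distance 5: (row=3, col=0), (row=4, col=1), (row=4, col=3), (row=5, col=2)
  Distance 6: (row=4, col=0), (row=5, col=1), (row=5, col=3), (row=6, col=2)
  Distance 7: (row=5, col=0), (row=6, col=1), (row=6, col=3), (row=7, col=2)
  Distance 8: (row=6, col=0), (row=7, col=1), (row=7, col=3), (row=8, col=2)
  Distance 9: (row=7, col=0), (row=8, col=1), (row=8, col=3), (row=9, col=2)
  Distance 10: (row=8, col=0), (row=9, col=1), (row=9, col=3)
  Distance 11: (row=9, col=0)
Total reachable: 40 (grid has 40 open cells total)

Answer: Reachable cells: 40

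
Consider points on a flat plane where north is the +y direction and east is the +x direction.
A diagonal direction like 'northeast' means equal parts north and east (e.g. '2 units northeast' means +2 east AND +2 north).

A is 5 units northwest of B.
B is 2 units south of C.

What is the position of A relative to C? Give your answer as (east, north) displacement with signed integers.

Place C at the origin (east=0, north=0).
  B is 2 units south of C: delta (east=+0, north=-2); B at (east=0, north=-2).
  A is 5 units northwest of B: delta (east=-5, north=+5); A at (east=-5, north=3).
Therefore A relative to C: (east=-5, north=3).

Answer: A is at (east=-5, north=3) relative to C.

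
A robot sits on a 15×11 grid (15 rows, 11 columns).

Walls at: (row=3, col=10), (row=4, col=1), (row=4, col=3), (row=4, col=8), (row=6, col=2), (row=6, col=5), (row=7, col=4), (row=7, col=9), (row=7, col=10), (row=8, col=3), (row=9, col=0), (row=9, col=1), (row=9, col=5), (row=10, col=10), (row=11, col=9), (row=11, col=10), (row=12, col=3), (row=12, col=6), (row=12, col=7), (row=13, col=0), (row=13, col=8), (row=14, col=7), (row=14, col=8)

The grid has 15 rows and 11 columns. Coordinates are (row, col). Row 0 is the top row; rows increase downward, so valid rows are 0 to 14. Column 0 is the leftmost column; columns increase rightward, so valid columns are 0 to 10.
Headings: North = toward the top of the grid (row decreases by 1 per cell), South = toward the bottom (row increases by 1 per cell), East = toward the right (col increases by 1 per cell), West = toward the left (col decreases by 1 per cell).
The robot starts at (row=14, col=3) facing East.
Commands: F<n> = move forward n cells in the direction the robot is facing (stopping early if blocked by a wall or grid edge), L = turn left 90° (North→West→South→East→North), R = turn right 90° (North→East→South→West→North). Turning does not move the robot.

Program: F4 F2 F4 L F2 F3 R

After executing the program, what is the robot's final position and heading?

Answer: Final position: (row=13, col=6), facing East

Derivation:
Start: (row=14, col=3), facing East
  F4: move forward 3/4 (blocked), now at (row=14, col=6)
  F2: move forward 0/2 (blocked), now at (row=14, col=6)
  F4: move forward 0/4 (blocked), now at (row=14, col=6)
  L: turn left, now facing North
  F2: move forward 1/2 (blocked), now at (row=13, col=6)
  F3: move forward 0/3 (blocked), now at (row=13, col=6)
  R: turn right, now facing East
Final: (row=13, col=6), facing East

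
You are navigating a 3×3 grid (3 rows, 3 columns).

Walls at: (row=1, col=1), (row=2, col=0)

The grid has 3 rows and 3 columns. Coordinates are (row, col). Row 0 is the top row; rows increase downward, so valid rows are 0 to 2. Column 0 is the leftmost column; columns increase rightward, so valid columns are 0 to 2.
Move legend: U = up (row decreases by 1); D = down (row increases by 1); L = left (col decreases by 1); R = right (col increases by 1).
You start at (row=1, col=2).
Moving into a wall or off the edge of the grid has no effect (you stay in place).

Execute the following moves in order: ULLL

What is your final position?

Start: (row=1, col=2)
  U (up): (row=1, col=2) -> (row=0, col=2)
  L (left): (row=0, col=2) -> (row=0, col=1)
  L (left): (row=0, col=1) -> (row=0, col=0)
  L (left): blocked, stay at (row=0, col=0)
Final: (row=0, col=0)

Answer: Final position: (row=0, col=0)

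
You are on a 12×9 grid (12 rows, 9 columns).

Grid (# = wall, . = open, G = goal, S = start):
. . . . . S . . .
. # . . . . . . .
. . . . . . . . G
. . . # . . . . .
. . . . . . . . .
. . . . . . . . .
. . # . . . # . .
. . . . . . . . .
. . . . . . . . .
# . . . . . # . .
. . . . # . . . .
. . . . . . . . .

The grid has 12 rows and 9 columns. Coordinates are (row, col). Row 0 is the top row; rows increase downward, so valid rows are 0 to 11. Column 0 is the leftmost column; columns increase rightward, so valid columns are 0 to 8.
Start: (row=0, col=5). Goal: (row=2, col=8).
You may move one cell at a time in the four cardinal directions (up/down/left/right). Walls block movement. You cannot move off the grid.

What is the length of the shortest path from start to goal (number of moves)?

Answer: Shortest path length: 5

Derivation:
BFS from (row=0, col=5) until reaching (row=2, col=8):
  Distance 0: (row=0, col=5)
  Distance 1: (row=0, col=4), (row=0, col=6), (row=1, col=5)
  Distance 2: (row=0, col=3), (row=0, col=7), (row=1, col=4), (row=1, col=6), (row=2, col=5)
  Distance 3: (row=0, col=2), (row=0, col=8), (row=1, col=3), (row=1, col=7), (row=2, col=4), (row=2, col=6), (row=3, col=5)
  Distance 4: (row=0, col=1), (row=1, col=2), (row=1, col=8), (row=2, col=3), (row=2, col=7), (row=3, col=4), (row=3, col=6), (row=4, col=5)
  Distance 5: (row=0, col=0), (row=2, col=2), (row=2, col=8), (row=3, col=7), (row=4, col=4), (row=4, col=6), (row=5, col=5)  <- goal reached here
One shortest path (5 moves): (row=0, col=5) -> (row=0, col=6) -> (row=0, col=7) -> (row=0, col=8) -> (row=1, col=8) -> (row=2, col=8)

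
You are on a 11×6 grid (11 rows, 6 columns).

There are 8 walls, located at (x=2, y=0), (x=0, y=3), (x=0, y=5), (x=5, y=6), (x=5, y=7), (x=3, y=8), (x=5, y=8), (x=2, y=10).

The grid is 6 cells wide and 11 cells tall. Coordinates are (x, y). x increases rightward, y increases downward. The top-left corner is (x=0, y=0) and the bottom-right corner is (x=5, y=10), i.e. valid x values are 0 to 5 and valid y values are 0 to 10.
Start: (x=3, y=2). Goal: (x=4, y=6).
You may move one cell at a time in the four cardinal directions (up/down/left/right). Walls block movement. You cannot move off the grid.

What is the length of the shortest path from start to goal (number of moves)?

BFS from (x=3, y=2) until reaching (x=4, y=6):
  Distance 0: (x=3, y=2)
  Distance 1: (x=3, y=1), (x=2, y=2), (x=4, y=2), (x=3, y=3)
  Distance 2: (x=3, y=0), (x=2, y=1), (x=4, y=1), (x=1, y=2), (x=5, y=2), (x=2, y=3), (x=4, y=3), (x=3, y=4)
  Distance 3: (x=4, y=0), (x=1, y=1), (x=5, y=1), (x=0, y=2), (x=1, y=3), (x=5, y=3), (x=2, y=4), (x=4, y=4), (x=3, y=5)
  Distance 4: (x=1, y=0), (x=5, y=0), (x=0, y=1), (x=1, y=4), (x=5, y=4), (x=2, y=5), (x=4, y=5), (x=3, y=6)
  Distance 5: (x=0, y=0), (x=0, y=4), (x=1, y=5), (x=5, y=5), (x=2, y=6), (x=4, y=6), (x=3, y=7)  <- goal reached here
One shortest path (5 moves): (x=3, y=2) -> (x=4, y=2) -> (x=4, y=3) -> (x=4, y=4) -> (x=4, y=5) -> (x=4, y=6)

Answer: Shortest path length: 5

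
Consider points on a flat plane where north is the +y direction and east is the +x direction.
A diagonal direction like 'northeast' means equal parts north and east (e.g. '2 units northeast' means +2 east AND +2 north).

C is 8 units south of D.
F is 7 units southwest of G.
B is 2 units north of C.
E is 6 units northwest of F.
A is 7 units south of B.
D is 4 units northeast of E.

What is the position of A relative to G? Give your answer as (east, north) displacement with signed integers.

Place G at the origin (east=0, north=0).
  F is 7 units southwest of G: delta (east=-7, north=-7); F at (east=-7, north=-7).
  E is 6 units northwest of F: delta (east=-6, north=+6); E at (east=-13, north=-1).
  D is 4 units northeast of E: delta (east=+4, north=+4); D at (east=-9, north=3).
  C is 8 units south of D: delta (east=+0, north=-8); C at (east=-9, north=-5).
  B is 2 units north of C: delta (east=+0, north=+2); B at (east=-9, north=-3).
  A is 7 units south of B: delta (east=+0, north=-7); A at (east=-9, north=-10).
Therefore A relative to G: (east=-9, north=-10).

Answer: A is at (east=-9, north=-10) relative to G.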